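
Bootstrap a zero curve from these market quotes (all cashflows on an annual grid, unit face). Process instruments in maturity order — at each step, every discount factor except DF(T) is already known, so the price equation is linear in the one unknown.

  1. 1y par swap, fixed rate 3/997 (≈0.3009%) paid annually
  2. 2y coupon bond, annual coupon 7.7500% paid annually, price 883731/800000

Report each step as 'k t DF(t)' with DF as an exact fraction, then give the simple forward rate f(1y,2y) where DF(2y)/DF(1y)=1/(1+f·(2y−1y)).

1 1 997/1000
2 2 1907/2000
f(1y,2y) = ((997/1000)/(1907/2000) − 1)/(1) = 87/1907 ≈ 4.5621%

step 1 [1y] swap r/1=3/997: DF=(1 − 3/997·(0))/(1+3/997) = 997/1000 ≈ 0.997000
step 2 [2y] bond c/1=31/400: DF=(883731/800000 − 31/400·(0.997000))/(1+31/400) = 1907/2000 ≈ 0.953500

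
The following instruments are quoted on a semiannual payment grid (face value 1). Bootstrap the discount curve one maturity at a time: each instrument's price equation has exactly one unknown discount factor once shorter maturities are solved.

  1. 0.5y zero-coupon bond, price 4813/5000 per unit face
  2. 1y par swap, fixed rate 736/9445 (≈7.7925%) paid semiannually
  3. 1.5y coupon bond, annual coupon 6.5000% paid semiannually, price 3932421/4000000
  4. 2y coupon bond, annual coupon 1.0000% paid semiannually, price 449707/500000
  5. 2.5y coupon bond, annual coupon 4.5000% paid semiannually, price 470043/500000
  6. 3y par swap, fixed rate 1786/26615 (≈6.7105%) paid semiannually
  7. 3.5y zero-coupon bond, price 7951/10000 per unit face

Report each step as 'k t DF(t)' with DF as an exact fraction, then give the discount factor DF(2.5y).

1 1/2 4813/5000
2 1 579/625
3 3/2 8927/10000
4 2 8811/10000
5 5/2 2097/2500
6 3 4107/5000
7 7/2 7951/10000
DF(2.5y) = 2097/2500 ≈ 0.838800

step 1 [0.5y] zero: DF = P = 4813/5000 ≈ 0.962600
step 2 [1y] swap r/2=368/9445: DF=(1 − 368/9445·(0.962600))/(1+368/9445) = 579/625 ≈ 0.926400
step 3 [1.5y] bond c/2=13/400: DF=(3932421/4000000 − 13/400·(0.962600+0.926400))/(1+13/400) = 8927/10000 ≈ 0.892700
step 4 [2y] bond c/2=1/200: DF=(449707/500000 − 1/200·(0.962600+0.926400+0.892700))/(1+1/200) = 8811/10000 ≈ 0.881100
step 5 [2.5y] bond c/2=9/400: DF=(470043/500000 − 9/400·(0.962600+0.926400+0.892700+0.881100))/(1+9/400) = 2097/2500 ≈ 0.838800
step 6 [3y] swap r/2=893/26615: DF=(1 − 893/26615·(0.962600+0.926400+0.892700+0.881100+0.838800))/(1+893/26615) = 4107/5000 ≈ 0.821400
step 7 [3.5y] zero: DF = P = 7951/10000 ≈ 0.795100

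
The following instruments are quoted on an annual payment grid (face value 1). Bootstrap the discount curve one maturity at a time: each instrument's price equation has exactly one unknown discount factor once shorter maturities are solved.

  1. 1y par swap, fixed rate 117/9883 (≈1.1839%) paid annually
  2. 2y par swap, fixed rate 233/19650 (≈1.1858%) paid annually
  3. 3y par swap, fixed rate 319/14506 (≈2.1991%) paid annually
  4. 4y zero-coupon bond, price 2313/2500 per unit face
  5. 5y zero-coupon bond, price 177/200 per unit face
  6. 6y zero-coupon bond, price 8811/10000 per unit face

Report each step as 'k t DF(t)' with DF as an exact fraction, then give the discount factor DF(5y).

step 1 [1y] swap r/1=117/9883: DF=(1 − 117/9883·(0))/(1+117/9883) = 9883/10000 ≈ 0.988300
step 2 [2y] swap r/1=233/19650: DF=(1 − 233/19650·(0.988300))/(1+233/19650) = 9767/10000 ≈ 0.976700
step 3 [3y] swap r/1=319/14506: DF=(1 − 319/14506·(0.988300+0.976700))/(1+319/14506) = 4681/5000 ≈ 0.936200
step 4 [4y] zero: DF = P = 2313/2500 ≈ 0.925200
step 5 [5y] zero: DF = P = 177/200 ≈ 0.885000
step 6 [6y] zero: DF = P = 8811/10000 ≈ 0.881100

1 1 9883/10000
2 2 9767/10000
3 3 4681/5000
4 4 2313/2500
5 5 177/200
6 6 8811/10000
DF(5y) = 177/200 ≈ 0.885000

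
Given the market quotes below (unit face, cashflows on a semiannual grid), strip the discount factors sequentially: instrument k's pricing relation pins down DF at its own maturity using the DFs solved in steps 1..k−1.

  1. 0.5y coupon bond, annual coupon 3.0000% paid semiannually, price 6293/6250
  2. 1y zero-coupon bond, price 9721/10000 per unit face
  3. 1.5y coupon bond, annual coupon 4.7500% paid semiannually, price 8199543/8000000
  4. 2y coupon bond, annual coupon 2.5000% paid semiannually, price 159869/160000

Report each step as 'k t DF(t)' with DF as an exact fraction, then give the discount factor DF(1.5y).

1 1/2 124/125
2 1 9721/10000
3 3/2 2389/2500
4 2 2377/2500
DF(1.5y) = 2389/2500 ≈ 0.955600

step 1 [0.5y] bond c/2=3/200: DF=(6293/6250 − 3/200·(0))/(1+3/200) = 124/125 ≈ 0.992000
step 2 [1y] zero: DF = P = 9721/10000 ≈ 0.972100
step 3 [1.5y] bond c/2=19/800: DF=(8199543/8000000 − 19/800·(0.992000+0.972100))/(1+19/800) = 2389/2500 ≈ 0.955600
step 4 [2y] bond c/2=1/80: DF=(159869/160000 − 1/80·(0.992000+0.972100+0.955600))/(1+1/80) = 2377/2500 ≈ 0.950800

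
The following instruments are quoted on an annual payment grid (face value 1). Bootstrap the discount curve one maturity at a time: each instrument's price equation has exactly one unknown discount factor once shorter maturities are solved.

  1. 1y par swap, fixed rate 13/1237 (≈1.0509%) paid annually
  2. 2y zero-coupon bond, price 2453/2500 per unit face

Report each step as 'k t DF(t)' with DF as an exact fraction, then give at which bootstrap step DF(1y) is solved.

step 1 [1y] swap r/1=13/1237: DF=(1 − 13/1237·(0))/(1+13/1237) = 1237/1250 ≈ 0.989600
step 2 [2y] zero: DF = P = 2453/2500 ≈ 0.981200

1 1 1237/1250
2 2 2453/2500
DF(1y) is solved at step 1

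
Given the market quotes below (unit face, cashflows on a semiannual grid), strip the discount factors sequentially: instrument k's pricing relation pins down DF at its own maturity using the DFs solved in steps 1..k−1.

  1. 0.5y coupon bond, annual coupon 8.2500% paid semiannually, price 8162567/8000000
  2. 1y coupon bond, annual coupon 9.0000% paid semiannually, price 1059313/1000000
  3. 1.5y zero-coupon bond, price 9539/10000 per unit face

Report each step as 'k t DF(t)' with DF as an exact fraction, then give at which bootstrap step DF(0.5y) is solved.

1 1/2 9799/10000
2 1 1943/2000
3 3/2 9539/10000
DF(0.5y) is solved at step 1

step 1 [0.5y] bond c/2=33/800: DF=(8162567/8000000 − 33/800·(0))/(1+33/800) = 9799/10000 ≈ 0.979900
step 2 [1y] bond c/2=9/200: DF=(1059313/1000000 − 9/200·(0.979900))/(1+9/200) = 1943/2000 ≈ 0.971500
step 3 [1.5y] zero: DF = P = 9539/10000 ≈ 0.953900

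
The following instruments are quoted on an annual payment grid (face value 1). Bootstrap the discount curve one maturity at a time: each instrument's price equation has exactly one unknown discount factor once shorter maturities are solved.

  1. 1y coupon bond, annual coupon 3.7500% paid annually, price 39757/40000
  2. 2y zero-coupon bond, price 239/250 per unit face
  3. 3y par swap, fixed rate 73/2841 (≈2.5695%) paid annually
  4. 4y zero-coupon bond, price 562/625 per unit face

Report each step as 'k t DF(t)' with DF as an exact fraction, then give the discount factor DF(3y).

step 1 [1y] bond c/1=3/80: DF=(39757/40000 − 3/80·(0))/(1+3/80) = 479/500 ≈ 0.958000
step 2 [2y] zero: DF = P = 239/250 ≈ 0.956000
step 3 [3y] swap r/1=73/2841: DF=(1 − 73/2841·(0.958000+0.956000))/(1+73/2841) = 927/1000 ≈ 0.927000
step 4 [4y] zero: DF = P = 562/625 ≈ 0.899200

1 1 479/500
2 2 239/250
3 3 927/1000
4 4 562/625
DF(3y) = 927/1000 ≈ 0.927000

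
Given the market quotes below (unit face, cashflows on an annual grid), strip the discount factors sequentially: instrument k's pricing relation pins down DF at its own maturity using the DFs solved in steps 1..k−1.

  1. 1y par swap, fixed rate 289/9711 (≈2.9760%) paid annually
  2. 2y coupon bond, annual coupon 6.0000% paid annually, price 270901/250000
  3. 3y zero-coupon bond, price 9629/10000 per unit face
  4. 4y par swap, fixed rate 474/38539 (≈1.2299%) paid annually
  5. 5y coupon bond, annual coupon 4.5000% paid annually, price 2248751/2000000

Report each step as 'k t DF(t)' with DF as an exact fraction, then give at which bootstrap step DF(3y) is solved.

1 1 9711/10000
2 2 9673/10000
3 3 9629/10000
4 4 4763/5000
5 5 91/100
DF(3y) is solved at step 3

step 1 [1y] swap r/1=289/9711: DF=(1 − 289/9711·(0))/(1+289/9711) = 9711/10000 ≈ 0.971100
step 2 [2y] bond c/1=3/50: DF=(270901/250000 − 3/50·(0.971100))/(1+3/50) = 9673/10000 ≈ 0.967300
step 3 [3y] zero: DF = P = 9629/10000 ≈ 0.962900
step 4 [4y] swap r/1=474/38539: DF=(1 − 474/38539·(0.971100+0.967300+0.962900))/(1+474/38539) = 4763/5000 ≈ 0.952600
step 5 [5y] bond c/1=9/200: DF=(2248751/2000000 − 9/200·(0.971100+0.967300+0.962900+0.952600))/(1+9/200) = 91/100 ≈ 0.910000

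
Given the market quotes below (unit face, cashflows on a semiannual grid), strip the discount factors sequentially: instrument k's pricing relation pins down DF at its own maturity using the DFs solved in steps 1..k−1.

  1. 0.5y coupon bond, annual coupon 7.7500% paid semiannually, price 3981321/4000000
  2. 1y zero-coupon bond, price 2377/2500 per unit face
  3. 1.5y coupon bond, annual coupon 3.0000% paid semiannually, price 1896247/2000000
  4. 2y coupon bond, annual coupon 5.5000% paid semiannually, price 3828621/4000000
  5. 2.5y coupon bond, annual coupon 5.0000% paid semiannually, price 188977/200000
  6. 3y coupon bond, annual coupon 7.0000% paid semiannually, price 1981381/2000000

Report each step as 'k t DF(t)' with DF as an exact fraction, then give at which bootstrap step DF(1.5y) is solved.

step 1 [0.5y] bond c/2=31/800: DF=(3981321/4000000 − 31/800·(0))/(1+31/800) = 4791/5000 ≈ 0.958200
step 2 [1y] zero: DF = P = 2377/2500 ≈ 0.950800
step 3 [1.5y] bond c/2=3/200: DF=(1896247/2000000 − 3/200·(0.958200+0.950800))/(1+3/200) = 9059/10000 ≈ 0.905900
step 4 [2y] bond c/2=11/400: DF=(3828621/4000000 − 11/400·(0.958200+0.950800+0.905900))/(1+11/400) = 4281/5000 ≈ 0.856200
step 5 [2.5y] bond c/2=1/40: DF=(188977/200000 − 1/40·(0.958200+0.950800+0.905900+0.856200))/(1+1/40) = 8323/10000 ≈ 0.832300
step 6 [3y] bond c/2=7/200: DF=(1981381/2000000 − 7/200·(0.958200+0.950800+0.905900+0.856200+0.832300))/(1+7/200) = 8049/10000 ≈ 0.804900

1 1/2 4791/5000
2 1 2377/2500
3 3/2 9059/10000
4 2 4281/5000
5 5/2 8323/10000
6 3 8049/10000
DF(1.5y) is solved at step 3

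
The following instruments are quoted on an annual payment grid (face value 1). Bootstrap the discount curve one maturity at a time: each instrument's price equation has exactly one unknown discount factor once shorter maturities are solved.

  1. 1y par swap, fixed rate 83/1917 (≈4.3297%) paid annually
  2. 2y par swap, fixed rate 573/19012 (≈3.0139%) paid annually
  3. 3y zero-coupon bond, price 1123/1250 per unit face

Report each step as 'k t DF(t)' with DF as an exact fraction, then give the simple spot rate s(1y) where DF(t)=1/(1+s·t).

1 1 1917/2000
2 2 9427/10000
3 3 1123/1250
s(1y) = (1/(1917/2000) − 1)/(1) = 83/1917 ≈ 4.3297%

step 1 [1y] swap r/1=83/1917: DF=(1 − 83/1917·(0))/(1+83/1917) = 1917/2000 ≈ 0.958500
step 2 [2y] swap r/1=573/19012: DF=(1 − 573/19012·(0.958500))/(1+573/19012) = 9427/10000 ≈ 0.942700
step 3 [3y] zero: DF = P = 1123/1250 ≈ 0.898400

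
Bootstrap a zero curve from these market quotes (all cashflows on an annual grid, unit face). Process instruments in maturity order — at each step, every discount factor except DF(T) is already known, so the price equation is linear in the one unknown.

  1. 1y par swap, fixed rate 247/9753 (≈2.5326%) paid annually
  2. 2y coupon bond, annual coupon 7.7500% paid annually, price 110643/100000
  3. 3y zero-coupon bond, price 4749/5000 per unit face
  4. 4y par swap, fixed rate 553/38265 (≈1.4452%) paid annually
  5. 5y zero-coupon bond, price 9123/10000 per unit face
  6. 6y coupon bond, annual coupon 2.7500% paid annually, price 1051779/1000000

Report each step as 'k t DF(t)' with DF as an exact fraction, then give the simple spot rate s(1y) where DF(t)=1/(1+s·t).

step 1 [1y] swap r/1=247/9753: DF=(1 − 247/9753·(0))/(1+247/9753) = 9753/10000 ≈ 0.975300
step 2 [2y] bond c/1=31/400: DF=(110643/100000 − 31/400·(0.975300))/(1+31/400) = 9567/10000 ≈ 0.956700
step 3 [3y] zero: DF = P = 4749/5000 ≈ 0.949800
step 4 [4y] swap r/1=553/38265: DF=(1 − 553/38265·(0.975300+0.956700+0.949800))/(1+553/38265) = 9447/10000 ≈ 0.944700
step 5 [5y] zero: DF = P = 9123/10000 ≈ 0.912300
step 6 [6y] bond c/1=11/400: DF=(1051779/1000000 − 11/400·(0.975300+0.956700+0.949800+0.944700+0.912300))/(1+11/400) = 1121/1250 ≈ 0.896800

1 1 9753/10000
2 2 9567/10000
3 3 4749/5000
4 4 9447/10000
5 5 9123/10000
6 6 1121/1250
s(1y) = (1/(9753/10000) − 1)/(1) = 247/9753 ≈ 2.5326%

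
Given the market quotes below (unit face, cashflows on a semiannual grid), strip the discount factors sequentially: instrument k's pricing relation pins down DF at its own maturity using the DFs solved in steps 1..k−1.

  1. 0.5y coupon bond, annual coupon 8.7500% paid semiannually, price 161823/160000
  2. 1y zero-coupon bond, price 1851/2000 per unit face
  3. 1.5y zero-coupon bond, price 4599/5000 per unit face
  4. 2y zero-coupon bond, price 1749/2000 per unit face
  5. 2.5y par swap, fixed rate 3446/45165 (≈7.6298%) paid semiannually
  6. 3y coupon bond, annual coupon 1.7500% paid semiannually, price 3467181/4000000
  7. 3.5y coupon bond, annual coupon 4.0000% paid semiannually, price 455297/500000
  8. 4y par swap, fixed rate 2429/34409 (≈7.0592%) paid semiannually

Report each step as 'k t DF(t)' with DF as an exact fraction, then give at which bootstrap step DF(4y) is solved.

1 1/2 969/1000
2 1 1851/2000
3 3/2 4599/5000
4 2 1749/2000
5 5/2 8277/10000
6 3 8201/10000
7 7/2 7881/10000
8 4 7571/10000
DF(4y) is solved at step 8

step 1 [0.5y] bond c/2=7/160: DF=(161823/160000 − 7/160·(0))/(1+7/160) = 969/1000 ≈ 0.969000
step 2 [1y] zero: DF = P = 1851/2000 ≈ 0.925500
step 3 [1.5y] zero: DF = P = 4599/5000 ≈ 0.919800
step 4 [2y] zero: DF = P = 1749/2000 ≈ 0.874500
step 5 [2.5y] swap r/2=1723/45165: DF=(1 − 1723/45165·(0.969000+0.925500+0.919800+0.874500))/(1+1723/45165) = 8277/10000 ≈ 0.827700
step 6 [3y] bond c/2=7/800: DF=(3467181/4000000 − 7/800·(0.969000+0.925500+0.919800+0.874500+0.827700))/(1+7/800) = 8201/10000 ≈ 0.820100
step 7 [3.5y] bond c/2=1/50: DF=(455297/500000 − 1/50·(0.969000+0.925500+0.919800+0.874500+0.827700+0.820100))/(1+1/50) = 7881/10000 ≈ 0.788100
step 8 [4y] swap r/2=2429/68818: DF=(1 − 2429/68818·(0.969000+0.925500+0.919800+0.874500+0.827700+0.820100+0.788100))/(1+2429/68818) = 7571/10000 ≈ 0.757100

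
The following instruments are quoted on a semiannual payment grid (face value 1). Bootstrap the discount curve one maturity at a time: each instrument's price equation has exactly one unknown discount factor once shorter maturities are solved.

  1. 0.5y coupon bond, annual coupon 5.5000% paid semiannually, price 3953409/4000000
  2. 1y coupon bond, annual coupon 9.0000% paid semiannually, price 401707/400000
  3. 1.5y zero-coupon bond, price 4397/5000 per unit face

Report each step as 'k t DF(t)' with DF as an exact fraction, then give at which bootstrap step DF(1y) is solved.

step 1 [0.5y] bond c/2=11/400: DF=(3953409/4000000 − 11/400·(0))/(1+11/400) = 9619/10000 ≈ 0.961900
step 2 [1y] bond c/2=9/200: DF=(401707/400000 − 9/200·(0.961900))/(1+9/200) = 2299/2500 ≈ 0.919600
step 3 [1.5y] zero: DF = P = 4397/5000 ≈ 0.879400

1 1/2 9619/10000
2 1 2299/2500
3 3/2 4397/5000
DF(1y) is solved at step 2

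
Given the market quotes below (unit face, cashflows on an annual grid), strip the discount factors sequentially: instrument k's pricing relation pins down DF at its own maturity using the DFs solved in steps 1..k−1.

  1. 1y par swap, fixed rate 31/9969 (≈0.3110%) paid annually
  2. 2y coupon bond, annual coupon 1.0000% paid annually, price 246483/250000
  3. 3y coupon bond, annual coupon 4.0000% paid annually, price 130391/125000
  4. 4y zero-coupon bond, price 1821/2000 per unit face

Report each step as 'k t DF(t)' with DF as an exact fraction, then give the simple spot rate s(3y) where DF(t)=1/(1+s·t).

1 1 9969/10000
2 2 9663/10000
3 3 371/400
4 4 1821/2000
s(3y) = (1/(371/400) − 1)/(3) = 29/1113 ≈ 2.6056%

step 1 [1y] swap r/1=31/9969: DF=(1 − 31/9969·(0))/(1+31/9969) = 9969/10000 ≈ 0.996900
step 2 [2y] bond c/1=1/100: DF=(246483/250000 − 1/100·(0.996900))/(1+1/100) = 9663/10000 ≈ 0.966300
step 3 [3y] bond c/1=1/25: DF=(130391/125000 − 1/25·(0.996900+0.966300))/(1+1/25) = 371/400 ≈ 0.927500
step 4 [4y] zero: DF = P = 1821/2000 ≈ 0.910500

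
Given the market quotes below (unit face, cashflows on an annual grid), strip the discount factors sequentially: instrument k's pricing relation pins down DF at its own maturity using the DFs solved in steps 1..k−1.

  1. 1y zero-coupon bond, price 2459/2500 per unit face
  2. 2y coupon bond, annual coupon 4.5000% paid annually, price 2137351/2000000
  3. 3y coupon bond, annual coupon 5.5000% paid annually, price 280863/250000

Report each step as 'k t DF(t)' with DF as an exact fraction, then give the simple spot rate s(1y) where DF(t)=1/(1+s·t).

1 1 2459/2500
2 2 9803/10000
3 3 77/80
s(1y) = (1/(2459/2500) − 1)/(1) = 41/2459 ≈ 1.6673%

step 1 [1y] zero: DF = P = 2459/2500 ≈ 0.983600
step 2 [2y] bond c/1=9/200: DF=(2137351/2000000 − 9/200·(0.983600))/(1+9/200) = 9803/10000 ≈ 0.980300
step 3 [3y] bond c/1=11/200: DF=(280863/250000 − 11/200·(0.983600+0.980300))/(1+11/200) = 77/80 ≈ 0.962500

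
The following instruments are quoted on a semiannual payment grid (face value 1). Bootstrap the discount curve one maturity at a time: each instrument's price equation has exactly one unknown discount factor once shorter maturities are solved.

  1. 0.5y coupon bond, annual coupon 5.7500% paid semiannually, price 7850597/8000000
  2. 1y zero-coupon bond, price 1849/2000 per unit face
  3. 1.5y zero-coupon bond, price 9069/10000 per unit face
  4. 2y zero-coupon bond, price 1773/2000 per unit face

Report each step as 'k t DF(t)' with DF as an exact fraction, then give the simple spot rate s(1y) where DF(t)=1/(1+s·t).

1 1/2 9539/10000
2 1 1849/2000
3 3/2 9069/10000
4 2 1773/2000
s(1y) = (1/(1849/2000) − 1)/(1) = 151/1849 ≈ 8.1666%

step 1 [0.5y] bond c/2=23/800: DF=(7850597/8000000 − 23/800·(0))/(1+23/800) = 9539/10000 ≈ 0.953900
step 2 [1y] zero: DF = P = 1849/2000 ≈ 0.924500
step 3 [1.5y] zero: DF = P = 9069/10000 ≈ 0.906900
step 4 [2y] zero: DF = P = 1773/2000 ≈ 0.886500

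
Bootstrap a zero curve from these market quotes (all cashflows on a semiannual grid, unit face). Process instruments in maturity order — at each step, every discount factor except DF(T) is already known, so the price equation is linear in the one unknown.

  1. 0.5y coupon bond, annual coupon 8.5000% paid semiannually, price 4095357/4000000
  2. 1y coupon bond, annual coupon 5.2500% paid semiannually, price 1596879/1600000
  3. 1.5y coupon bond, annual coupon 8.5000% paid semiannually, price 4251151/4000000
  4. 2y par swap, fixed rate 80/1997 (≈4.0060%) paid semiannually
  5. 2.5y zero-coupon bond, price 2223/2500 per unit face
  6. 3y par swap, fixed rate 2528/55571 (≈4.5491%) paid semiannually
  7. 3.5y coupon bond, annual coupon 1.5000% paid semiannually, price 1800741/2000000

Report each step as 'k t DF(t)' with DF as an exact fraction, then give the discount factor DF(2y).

step 1 [0.5y] bond c/2=17/400: DF=(4095357/4000000 − 17/400·(0))/(1+17/400) = 9821/10000 ≈ 0.982100
step 2 [1y] bond c/2=21/800: DF=(1596879/1600000 − 21/800·(0.982100))/(1+21/800) = 4737/5000 ≈ 0.947400
step 3 [1.5y] bond c/2=17/400: DF=(4251151/4000000 − 17/400·(0.982100+0.947400))/(1+17/400) = 588/625 ≈ 0.940800
step 4 [2y] swap r/2=40/1997: DF=(1 − 40/1997·(0.982100+0.947400+0.940800))/(1+40/1997) = 231/250 ≈ 0.924000
step 5 [2.5y] zero: DF = P = 2223/2500 ≈ 0.889200
step 6 [3y] swap r/2=1264/55571: DF=(1 − 1264/55571·(0.982100+0.947400+0.940800+0.924000+0.889200))/(1+1264/55571) = 546/625 ≈ 0.873600
step 7 [3.5y] bond c/2=3/400: DF=(1800741/2000000 − 3/400·(0.982100+0.947400+0.940800+0.924000+0.889200+0.873600))/(1+3/400) = 8523/10000 ≈ 0.852300

1 1/2 9821/10000
2 1 4737/5000
3 3/2 588/625
4 2 231/250
5 5/2 2223/2500
6 3 546/625
7 7/2 8523/10000
DF(2y) = 231/250 ≈ 0.924000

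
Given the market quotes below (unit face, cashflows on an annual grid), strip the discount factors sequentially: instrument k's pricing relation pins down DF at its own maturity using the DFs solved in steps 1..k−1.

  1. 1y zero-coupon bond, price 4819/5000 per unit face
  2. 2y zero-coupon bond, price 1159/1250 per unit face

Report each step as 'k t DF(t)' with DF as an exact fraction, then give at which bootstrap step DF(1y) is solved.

step 1 [1y] zero: DF = P = 4819/5000 ≈ 0.963800
step 2 [2y] zero: DF = P = 1159/1250 ≈ 0.927200

1 1 4819/5000
2 2 1159/1250
DF(1y) is solved at step 1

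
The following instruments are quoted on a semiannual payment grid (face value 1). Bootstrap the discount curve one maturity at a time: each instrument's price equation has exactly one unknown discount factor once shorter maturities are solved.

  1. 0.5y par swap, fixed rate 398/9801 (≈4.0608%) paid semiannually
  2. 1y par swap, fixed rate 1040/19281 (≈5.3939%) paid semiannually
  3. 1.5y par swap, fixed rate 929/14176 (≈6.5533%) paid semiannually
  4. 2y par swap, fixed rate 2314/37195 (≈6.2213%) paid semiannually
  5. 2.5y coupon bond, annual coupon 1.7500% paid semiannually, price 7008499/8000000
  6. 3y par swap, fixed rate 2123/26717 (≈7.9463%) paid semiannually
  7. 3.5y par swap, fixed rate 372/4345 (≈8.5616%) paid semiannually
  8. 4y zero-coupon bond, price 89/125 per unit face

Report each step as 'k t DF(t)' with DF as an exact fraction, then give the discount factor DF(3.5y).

step 1 [0.5y] swap r/2=199/9801: DF=(1 − 199/9801·(0))/(1+199/9801) = 9801/10000 ≈ 0.980100
step 2 [1y] swap r/2=520/19281: DF=(1 − 520/19281·(0.980100))/(1+520/19281) = 237/250 ≈ 0.948000
step 3 [1.5y] swap r/2=929/28352: DF=(1 − 929/28352·(0.980100+0.948000))/(1+929/28352) = 9071/10000 ≈ 0.907100
step 4 [2y] swap r/2=1157/37195: DF=(1 − 1157/37195·(0.980100+0.948000+0.907100))/(1+1157/37195) = 8843/10000 ≈ 0.884300
step 5 [2.5y] bond c/2=7/800: DF=(7008499/8000000 − 7/800·(0.980100+0.948000+0.907100+0.884300))/(1+7/800) = 4181/5000 ≈ 0.836200
step 6 [3y] swap r/2=2123/53434: DF=(1 − 2123/53434·(0.980100+0.948000+0.907100+0.884300+0.836200))/(1+2123/53434) = 7877/10000 ≈ 0.787700
step 7 [3.5y] swap r/2=186/4345: DF=(1 − 186/4345·(0.980100+0.948000+0.907100+0.884300+0.836200+0.787700))/(1+186/4345) = 1849/2500 ≈ 0.739600
step 8 [4y] zero: DF = P = 89/125 ≈ 0.712000

1 1/2 9801/10000
2 1 237/250
3 3/2 9071/10000
4 2 8843/10000
5 5/2 4181/5000
6 3 7877/10000
7 7/2 1849/2500
8 4 89/125
DF(3.5y) = 1849/2500 ≈ 0.739600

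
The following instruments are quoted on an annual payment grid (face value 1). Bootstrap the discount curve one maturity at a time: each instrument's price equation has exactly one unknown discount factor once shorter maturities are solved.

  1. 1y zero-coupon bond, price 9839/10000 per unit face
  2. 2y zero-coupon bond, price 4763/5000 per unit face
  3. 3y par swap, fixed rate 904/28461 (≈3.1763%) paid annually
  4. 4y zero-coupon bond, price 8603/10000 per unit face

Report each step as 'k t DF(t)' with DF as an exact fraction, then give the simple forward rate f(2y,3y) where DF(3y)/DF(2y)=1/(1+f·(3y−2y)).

step 1 [1y] zero: DF = P = 9839/10000 ≈ 0.983900
step 2 [2y] zero: DF = P = 4763/5000 ≈ 0.952600
step 3 [3y] swap r/1=904/28461: DF=(1 − 904/28461·(0.983900+0.952600))/(1+904/28461) = 1137/1250 ≈ 0.909600
step 4 [4y] zero: DF = P = 8603/10000 ≈ 0.860300

1 1 9839/10000
2 2 4763/5000
3 3 1137/1250
4 4 8603/10000
f(2y,3y) = ((4763/5000)/(1137/1250) − 1)/(1) = 215/4548 ≈ 4.7274%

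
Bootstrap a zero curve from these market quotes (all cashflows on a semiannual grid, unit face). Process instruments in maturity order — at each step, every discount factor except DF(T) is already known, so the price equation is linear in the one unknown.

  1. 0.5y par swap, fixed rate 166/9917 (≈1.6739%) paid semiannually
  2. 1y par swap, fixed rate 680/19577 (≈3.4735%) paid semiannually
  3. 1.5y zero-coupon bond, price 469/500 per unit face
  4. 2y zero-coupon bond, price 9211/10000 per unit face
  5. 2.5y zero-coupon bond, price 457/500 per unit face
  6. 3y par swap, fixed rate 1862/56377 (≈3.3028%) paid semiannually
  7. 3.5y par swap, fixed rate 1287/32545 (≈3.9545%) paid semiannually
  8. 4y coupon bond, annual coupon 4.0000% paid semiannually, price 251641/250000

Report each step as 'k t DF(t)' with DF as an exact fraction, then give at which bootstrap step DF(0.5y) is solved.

1 1/2 9917/10000
2 1 483/500
3 3/2 469/500
4 2 9211/10000
5 5/2 457/500
6 3 9069/10000
7 7/2 8713/10000
8 4 537/625
DF(0.5y) is solved at step 1

step 1 [0.5y] swap r/2=83/9917: DF=(1 − 83/9917·(0))/(1+83/9917) = 9917/10000 ≈ 0.991700
step 2 [1y] swap r/2=340/19577: DF=(1 − 340/19577·(0.991700))/(1+340/19577) = 483/500 ≈ 0.966000
step 3 [1.5y] zero: DF = P = 469/500 ≈ 0.938000
step 4 [2y] zero: DF = P = 9211/10000 ≈ 0.921100
step 5 [2.5y] zero: DF = P = 457/500 ≈ 0.914000
step 6 [3y] swap r/2=931/56377: DF=(1 − 931/56377·(0.991700+0.966000+0.938000+0.921100+0.914000))/(1+931/56377) = 9069/10000 ≈ 0.906900
step 7 [3.5y] swap r/2=1287/65090: DF=(1 − 1287/65090·(0.991700+0.966000+0.938000+0.921100+0.914000+0.906900))/(1+1287/65090) = 8713/10000 ≈ 0.871300
step 8 [4y] bond c/2=1/50: DF=(251641/250000 − 1/50·(0.991700+0.966000+0.938000+0.921100+0.914000+0.906900+0.871300))/(1+1/50) = 537/625 ≈ 0.859200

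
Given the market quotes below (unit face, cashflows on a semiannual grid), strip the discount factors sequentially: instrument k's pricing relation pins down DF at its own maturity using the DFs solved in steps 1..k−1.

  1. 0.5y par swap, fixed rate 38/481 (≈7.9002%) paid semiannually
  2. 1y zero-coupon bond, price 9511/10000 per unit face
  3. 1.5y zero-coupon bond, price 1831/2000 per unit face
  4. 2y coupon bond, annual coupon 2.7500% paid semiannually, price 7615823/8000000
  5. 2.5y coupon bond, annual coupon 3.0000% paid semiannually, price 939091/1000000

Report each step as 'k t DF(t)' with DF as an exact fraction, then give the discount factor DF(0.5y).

step 1 [0.5y] swap r/2=19/481: DF=(1 − 19/481·(0))/(1+19/481) = 481/500 ≈ 0.962000
step 2 [1y] zero: DF = P = 9511/10000 ≈ 0.951100
step 3 [1.5y] zero: DF = P = 1831/2000 ≈ 0.915500
step 4 [2y] bond c/2=11/800: DF=(7615823/8000000 − 11/800·(0.962000+0.951100+0.915500))/(1+11/800) = 9007/10000 ≈ 0.900700
step 5 [2.5y] bond c/2=3/200: DF=(939091/1000000 − 3/200·(0.962000+0.951100+0.915500+0.900700))/(1+3/200) = 8701/10000 ≈ 0.870100

1 1/2 481/500
2 1 9511/10000
3 3/2 1831/2000
4 2 9007/10000
5 5/2 8701/10000
DF(0.5y) = 481/500 ≈ 0.962000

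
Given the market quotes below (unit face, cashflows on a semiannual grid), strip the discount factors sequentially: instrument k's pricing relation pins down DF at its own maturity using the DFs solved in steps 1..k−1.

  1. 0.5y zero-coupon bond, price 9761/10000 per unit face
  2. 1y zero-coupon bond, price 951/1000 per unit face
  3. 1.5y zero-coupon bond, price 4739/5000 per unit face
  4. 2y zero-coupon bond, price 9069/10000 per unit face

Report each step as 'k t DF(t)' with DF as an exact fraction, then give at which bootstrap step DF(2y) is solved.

step 1 [0.5y] zero: DF = P = 9761/10000 ≈ 0.976100
step 2 [1y] zero: DF = P = 951/1000 ≈ 0.951000
step 3 [1.5y] zero: DF = P = 4739/5000 ≈ 0.947800
step 4 [2y] zero: DF = P = 9069/10000 ≈ 0.906900

1 1/2 9761/10000
2 1 951/1000
3 3/2 4739/5000
4 2 9069/10000
DF(2y) is solved at step 4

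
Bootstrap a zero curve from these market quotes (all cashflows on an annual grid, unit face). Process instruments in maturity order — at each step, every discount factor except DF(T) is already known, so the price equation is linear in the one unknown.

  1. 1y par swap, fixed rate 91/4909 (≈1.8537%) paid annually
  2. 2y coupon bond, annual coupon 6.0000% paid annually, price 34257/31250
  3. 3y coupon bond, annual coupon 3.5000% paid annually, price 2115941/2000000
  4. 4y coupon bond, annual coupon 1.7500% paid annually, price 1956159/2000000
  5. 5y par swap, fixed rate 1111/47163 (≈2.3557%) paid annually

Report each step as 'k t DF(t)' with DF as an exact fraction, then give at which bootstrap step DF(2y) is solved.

step 1 [1y] swap r/1=91/4909: DF=(1 − 91/4909·(0))/(1+91/4909) = 4909/5000 ≈ 0.981800
step 2 [2y] bond c/1=3/50: DF=(34257/31250 − 3/50·(0.981800))/(1+3/50) = 4893/5000 ≈ 0.978600
step 3 [3y] bond c/1=7/200: DF=(2115941/2000000 − 7/200·(0.981800+0.978600))/(1+7/200) = 9559/10000 ≈ 0.955900
step 4 [4y] bond c/1=7/400: DF=(1956159/2000000 − 7/400·(0.981800+0.978600+0.955900))/(1+7/400) = 9111/10000 ≈ 0.911100
step 5 [5y] swap r/1=1111/47163: DF=(1 − 1111/47163·(0.981800+0.978600+0.955900+0.911100))/(1+1111/47163) = 8889/10000 ≈ 0.888900

1 1 4909/5000
2 2 4893/5000
3 3 9559/10000
4 4 9111/10000
5 5 8889/10000
DF(2y) is solved at step 2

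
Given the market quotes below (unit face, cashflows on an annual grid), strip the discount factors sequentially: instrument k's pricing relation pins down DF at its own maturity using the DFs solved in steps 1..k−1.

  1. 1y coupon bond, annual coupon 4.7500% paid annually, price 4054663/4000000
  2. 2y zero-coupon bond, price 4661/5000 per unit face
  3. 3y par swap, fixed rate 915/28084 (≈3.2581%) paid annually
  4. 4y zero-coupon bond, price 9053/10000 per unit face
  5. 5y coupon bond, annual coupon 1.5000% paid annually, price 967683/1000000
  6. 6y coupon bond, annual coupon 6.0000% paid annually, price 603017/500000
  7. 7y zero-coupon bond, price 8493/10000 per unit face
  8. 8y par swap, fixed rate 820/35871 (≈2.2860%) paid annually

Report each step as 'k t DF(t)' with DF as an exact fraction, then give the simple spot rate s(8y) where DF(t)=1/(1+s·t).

1 1 9677/10000
2 2 4661/5000
3 3 1817/2000
4 4 9053/10000
5 5 1797/2000
6 6 8767/10000
7 7 8493/10000
8 8 209/250
s(8y) = (1/(209/250) − 1)/(8) = 41/1672 ≈ 2.4522%

step 1 [1y] bond c/1=19/400: DF=(4054663/4000000 − 19/400·(0))/(1+19/400) = 9677/10000 ≈ 0.967700
step 2 [2y] zero: DF = P = 4661/5000 ≈ 0.932200
step 3 [3y] swap r/1=915/28084: DF=(1 − 915/28084·(0.967700+0.932200))/(1+915/28084) = 1817/2000 ≈ 0.908500
step 4 [4y] zero: DF = P = 9053/10000 ≈ 0.905300
step 5 [5y] bond c/1=3/200: DF=(967683/1000000 − 3/200·(0.967700+0.932200+0.908500+0.905300))/(1+3/200) = 1797/2000 ≈ 0.898500
step 6 [6y] bond c/1=3/50: DF=(603017/500000 − 3/50·(0.967700+0.932200+0.908500+0.905300+0.898500))/(1+3/50) = 8767/10000 ≈ 0.876700
step 7 [7y] zero: DF = P = 8493/10000 ≈ 0.849300
step 8 [8y] swap r/1=820/35871: DF=(1 − 820/35871·(0.967700+0.932200+0.908500+0.905300+0.898500+0.876700+0.849300))/(1+820/35871) = 209/250 ≈ 0.836000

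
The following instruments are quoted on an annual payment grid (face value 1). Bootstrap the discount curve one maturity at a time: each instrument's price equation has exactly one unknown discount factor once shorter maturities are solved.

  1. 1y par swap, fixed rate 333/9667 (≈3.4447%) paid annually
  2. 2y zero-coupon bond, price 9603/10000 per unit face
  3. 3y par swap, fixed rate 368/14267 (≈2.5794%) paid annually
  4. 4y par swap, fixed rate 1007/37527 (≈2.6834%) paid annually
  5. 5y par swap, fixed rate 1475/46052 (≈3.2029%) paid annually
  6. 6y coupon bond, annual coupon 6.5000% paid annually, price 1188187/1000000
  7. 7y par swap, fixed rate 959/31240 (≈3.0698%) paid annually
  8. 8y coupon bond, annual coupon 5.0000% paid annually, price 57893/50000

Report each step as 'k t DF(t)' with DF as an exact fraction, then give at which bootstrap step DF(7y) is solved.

step 1 [1y] swap r/1=333/9667: DF=(1 − 333/9667·(0))/(1+333/9667) = 9667/10000 ≈ 0.966700
step 2 [2y] zero: DF = P = 9603/10000 ≈ 0.960300
step 3 [3y] swap r/1=368/14267: DF=(1 − 368/14267·(0.966700+0.960300))/(1+368/14267) = 579/625 ≈ 0.926400
step 4 [4y] swap r/1=1007/37527: DF=(1 − 1007/37527·(0.966700+0.960300+0.926400))/(1+1007/37527) = 8993/10000 ≈ 0.899300
step 5 [5y] swap r/1=1475/46052: DF=(1 − 1475/46052·(0.966700+0.960300+0.926400+0.899300))/(1+1475/46052) = 341/400 ≈ 0.852500
step 6 [6y] bond c/1=13/200: DF=(1188187/1000000 − 13/200·(0.966700+0.960300+0.926400+0.899300+0.852500))/(1+13/200) = 4173/5000 ≈ 0.834600
step 7 [7y] swap r/1=959/31240: DF=(1 − 959/31240·(0.966700+0.960300+0.926400+0.899300+0.852500+0.834600))/(1+959/31240) = 4041/5000 ≈ 0.808200
step 8 [8y] bond c/1=1/20: DF=(57893/50000 − 1/20·(0.966700+0.960300+0.926400+0.899300+0.852500+0.834600+0.808200))/(1+1/20) = 2013/2500 ≈ 0.805200

1 1 9667/10000
2 2 9603/10000
3 3 579/625
4 4 8993/10000
5 5 341/400
6 6 4173/5000
7 7 4041/5000
8 8 2013/2500
DF(7y) is solved at step 7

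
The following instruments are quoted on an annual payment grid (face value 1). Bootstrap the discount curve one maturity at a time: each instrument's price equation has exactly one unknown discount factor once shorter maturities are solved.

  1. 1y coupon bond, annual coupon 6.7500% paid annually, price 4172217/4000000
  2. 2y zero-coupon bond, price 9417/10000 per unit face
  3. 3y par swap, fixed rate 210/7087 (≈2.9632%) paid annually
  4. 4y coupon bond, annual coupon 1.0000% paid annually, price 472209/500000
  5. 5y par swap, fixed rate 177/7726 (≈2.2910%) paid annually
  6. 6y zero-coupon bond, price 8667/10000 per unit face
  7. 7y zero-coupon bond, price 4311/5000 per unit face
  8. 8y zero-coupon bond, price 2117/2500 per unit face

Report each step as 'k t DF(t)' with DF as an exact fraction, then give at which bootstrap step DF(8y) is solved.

1 1 9771/10000
2 2 9417/10000
3 3 229/250
4 4 907/1000
5 5 4469/5000
6 6 8667/10000
7 7 4311/5000
8 8 2117/2500
DF(8y) is solved at step 8

step 1 [1y] bond c/1=27/400: DF=(4172217/4000000 − 27/400·(0))/(1+27/400) = 9771/10000 ≈ 0.977100
step 2 [2y] zero: DF = P = 9417/10000 ≈ 0.941700
step 3 [3y] swap r/1=210/7087: DF=(1 − 210/7087·(0.977100+0.941700))/(1+210/7087) = 229/250 ≈ 0.916000
step 4 [4y] bond c/1=1/100: DF=(472209/500000 − 1/100·(0.977100+0.941700+0.916000))/(1+1/100) = 907/1000 ≈ 0.907000
step 5 [5y] swap r/1=177/7726: DF=(1 − 177/7726·(0.977100+0.941700+0.916000+0.907000))/(1+177/7726) = 4469/5000 ≈ 0.893800
step 6 [6y] zero: DF = P = 8667/10000 ≈ 0.866700
step 7 [7y] zero: DF = P = 4311/5000 ≈ 0.862200
step 8 [8y] zero: DF = P = 2117/2500 ≈ 0.846800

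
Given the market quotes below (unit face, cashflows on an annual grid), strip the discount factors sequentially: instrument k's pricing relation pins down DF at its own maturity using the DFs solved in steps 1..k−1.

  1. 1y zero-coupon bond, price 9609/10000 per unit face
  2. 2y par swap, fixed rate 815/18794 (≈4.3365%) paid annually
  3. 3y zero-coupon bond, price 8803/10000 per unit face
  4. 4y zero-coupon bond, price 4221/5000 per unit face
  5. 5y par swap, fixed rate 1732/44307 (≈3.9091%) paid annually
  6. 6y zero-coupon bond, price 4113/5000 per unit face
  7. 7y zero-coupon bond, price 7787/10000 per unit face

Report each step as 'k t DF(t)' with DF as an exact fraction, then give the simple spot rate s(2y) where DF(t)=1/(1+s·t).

1 1 9609/10000
2 2 1837/2000
3 3 8803/10000
4 4 4221/5000
5 5 2067/2500
6 6 4113/5000
7 7 7787/10000
s(2y) = (1/(1837/2000) − 1)/(2) = 163/3674 ≈ 4.4366%

step 1 [1y] zero: DF = P = 9609/10000 ≈ 0.960900
step 2 [2y] swap r/1=815/18794: DF=(1 − 815/18794·(0.960900))/(1+815/18794) = 1837/2000 ≈ 0.918500
step 3 [3y] zero: DF = P = 8803/10000 ≈ 0.880300
step 4 [4y] zero: DF = P = 4221/5000 ≈ 0.844200
step 5 [5y] swap r/1=1732/44307: DF=(1 − 1732/44307·(0.960900+0.918500+0.880300+0.844200))/(1+1732/44307) = 2067/2500 ≈ 0.826800
step 6 [6y] zero: DF = P = 4113/5000 ≈ 0.822600
step 7 [7y] zero: DF = P = 7787/10000 ≈ 0.778700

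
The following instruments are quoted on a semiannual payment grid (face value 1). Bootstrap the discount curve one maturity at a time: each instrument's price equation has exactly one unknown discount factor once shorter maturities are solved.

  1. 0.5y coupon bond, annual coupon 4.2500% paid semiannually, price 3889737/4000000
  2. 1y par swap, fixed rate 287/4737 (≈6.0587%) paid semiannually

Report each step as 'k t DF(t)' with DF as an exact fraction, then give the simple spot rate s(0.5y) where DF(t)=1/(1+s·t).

step 1 [0.5y] bond c/2=17/800: DF=(3889737/4000000 − 17/800·(0))/(1+17/800) = 4761/5000 ≈ 0.952200
step 2 [1y] swap r/2=287/9474: DF=(1 − 287/9474·(0.952200))/(1+287/9474) = 4713/5000 ≈ 0.942600

1 1/2 4761/5000
2 1 4713/5000
s(0.5y) = (1/(4761/5000) − 1)/(1/2) = 478/4761 ≈ 10.0399%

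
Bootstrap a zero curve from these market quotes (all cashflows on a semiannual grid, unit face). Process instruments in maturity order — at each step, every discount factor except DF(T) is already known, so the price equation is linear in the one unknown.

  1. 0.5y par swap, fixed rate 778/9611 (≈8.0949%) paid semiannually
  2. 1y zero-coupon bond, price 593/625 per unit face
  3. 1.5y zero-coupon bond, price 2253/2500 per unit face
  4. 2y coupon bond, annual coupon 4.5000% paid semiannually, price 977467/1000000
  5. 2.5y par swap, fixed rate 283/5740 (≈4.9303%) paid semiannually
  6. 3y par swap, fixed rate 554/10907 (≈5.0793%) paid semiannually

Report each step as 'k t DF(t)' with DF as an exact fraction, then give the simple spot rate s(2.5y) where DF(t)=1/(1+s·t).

step 1 [0.5y] swap r/2=389/9611: DF=(1 − 389/9611·(0))/(1+389/9611) = 9611/10000 ≈ 0.961100
step 2 [1y] zero: DF = P = 593/625 ≈ 0.948800
step 3 [1.5y] zero: DF = P = 2253/2500 ≈ 0.901200
step 4 [2y] bond c/2=9/400: DF=(977467/1000000 − 9/400·(0.961100+0.948800+0.901200))/(1+9/400) = 8941/10000 ≈ 0.894100
step 5 [2.5y] swap r/2=283/11480: DF=(1 − 283/11480·(0.961100+0.948800+0.901200+0.894100))/(1+283/11480) = 2217/2500 ≈ 0.886800
step 6 [3y] swap r/2=277/10907: DF=(1 − 277/10907·(0.961100+0.948800+0.901200+0.894100+0.886800))/(1+277/10907) = 1723/2000 ≈ 0.861500

1 1/2 9611/10000
2 1 593/625
3 3/2 2253/2500
4 2 8941/10000
5 5/2 2217/2500
6 3 1723/2000
s(2.5y) = (1/(2217/2500) − 1)/(5/2) = 566/11085 ≈ 5.1060%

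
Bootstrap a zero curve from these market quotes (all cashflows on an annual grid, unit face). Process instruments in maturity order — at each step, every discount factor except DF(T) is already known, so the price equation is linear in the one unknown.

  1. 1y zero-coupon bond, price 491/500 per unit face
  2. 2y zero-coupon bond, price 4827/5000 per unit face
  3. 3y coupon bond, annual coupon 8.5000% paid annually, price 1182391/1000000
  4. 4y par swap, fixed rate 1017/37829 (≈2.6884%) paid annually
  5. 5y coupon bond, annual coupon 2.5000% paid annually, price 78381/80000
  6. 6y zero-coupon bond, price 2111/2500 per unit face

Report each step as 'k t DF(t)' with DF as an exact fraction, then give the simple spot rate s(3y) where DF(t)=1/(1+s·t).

step 1 [1y] zero: DF = P = 491/500 ≈ 0.982000
step 2 [2y] zero: DF = P = 4827/5000 ≈ 0.965400
step 3 [3y] bond c/1=17/200: DF=(1182391/1000000 − 17/200·(0.982000+0.965400))/(1+17/200) = 2343/2500 ≈ 0.937200
step 4 [4y] swap r/1=1017/37829: DF=(1 − 1017/37829·(0.982000+0.965400+0.937200))/(1+1017/37829) = 8983/10000 ≈ 0.898300
step 5 [5y] bond c/1=1/40: DF=(78381/80000 − 1/40·(0.982000+0.965400+0.937200+0.898300))/(1+1/40) = 2159/2500 ≈ 0.863600
step 6 [6y] zero: DF = P = 2111/2500 ≈ 0.844400

1 1 491/500
2 2 4827/5000
3 3 2343/2500
4 4 8983/10000
5 5 2159/2500
6 6 2111/2500
s(3y) = (1/(2343/2500) − 1)/(3) = 157/7029 ≈ 2.2336%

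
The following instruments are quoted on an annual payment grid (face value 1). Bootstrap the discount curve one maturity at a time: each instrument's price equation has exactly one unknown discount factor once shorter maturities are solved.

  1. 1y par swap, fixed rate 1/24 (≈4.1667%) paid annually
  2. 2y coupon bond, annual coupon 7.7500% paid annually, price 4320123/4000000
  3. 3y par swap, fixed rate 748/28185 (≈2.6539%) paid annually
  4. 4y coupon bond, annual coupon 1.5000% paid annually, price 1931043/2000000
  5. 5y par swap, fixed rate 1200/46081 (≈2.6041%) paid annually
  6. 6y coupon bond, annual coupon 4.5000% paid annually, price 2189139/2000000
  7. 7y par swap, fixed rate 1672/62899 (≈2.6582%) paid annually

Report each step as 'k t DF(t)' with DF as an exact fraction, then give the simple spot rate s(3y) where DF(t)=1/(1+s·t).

step 1 [1y] swap r/1=1/24: DF=(1 − 1/24·(0))/(1+1/24) = 24/25 ≈ 0.960000
step 2 [2y] bond c/1=31/400: DF=(4320123/4000000 − 31/400·(0.960000))/(1+31/400) = 9333/10000 ≈ 0.933300
step 3 [3y] swap r/1=748/28185: DF=(1 − 748/28185·(0.960000+0.933300))/(1+748/28185) = 2313/2500 ≈ 0.925200
step 4 [4y] bond c/1=3/200: DF=(1931043/2000000 − 3/200·(0.960000+0.933300+0.925200))/(1+3/200) = 1137/1250 ≈ 0.909600
step 5 [5y] swap r/1=1200/46081: DF=(1 − 1200/46081·(0.960000+0.933300+0.925200+0.909600))/(1+1200/46081) = 22/25 ≈ 0.880000
step 6 [6y] bond c/1=9/200: DF=(2189139/2000000 − 9/200·(0.960000+0.933300+0.925200+0.909600+0.880000))/(1+9/200) = 849/1000 ≈ 0.849000
step 7 [7y] swap r/1=1672/62899: DF=(1 − 1672/62899·(0.960000+0.933300+0.925200+0.909600+0.880000+0.849000))/(1+1672/62899) = 1041/1250 ≈ 0.832800

1 1 24/25
2 2 9333/10000
3 3 2313/2500
4 4 1137/1250
5 5 22/25
6 6 849/1000
7 7 1041/1250
s(3y) = (1/(2313/2500) − 1)/(3) = 187/6939 ≈ 2.6949%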